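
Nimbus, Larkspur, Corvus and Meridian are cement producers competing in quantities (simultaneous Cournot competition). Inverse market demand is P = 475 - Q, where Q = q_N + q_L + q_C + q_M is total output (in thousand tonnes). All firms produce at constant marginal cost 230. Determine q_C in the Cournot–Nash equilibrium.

Each firm earns π_i = (475 - Q)q_i - 230q_i.
First-order condition (treating rivals' output as given): 245 - 2q_i - Σ_{j≠i} q_j = 0.
With identical firms every q_j equals q_i, so Σ_{j≠i} q_j = 3q_i and 245 = 5q_i, giving q_i = 49.

49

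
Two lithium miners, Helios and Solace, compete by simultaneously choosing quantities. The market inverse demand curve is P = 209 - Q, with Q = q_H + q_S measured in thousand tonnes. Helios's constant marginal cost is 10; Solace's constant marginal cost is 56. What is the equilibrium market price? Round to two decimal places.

Helios's profit: π_H = (209 - Q)q_H - (10q_H). Setting ∂π_H/∂q_H = 0: 199 - 2q_H - (q_S) = 0.
Solace's first-order condition: 153 - 2q_S - (q_H) = 0.
So q_H = (199 - q_S)/2 and q_S = (153 - q_H)/2.
Solving the pair: q_H = 245/3, q_S = 107/3.
Total output Q = 352/3, so price P = 209 - 352/3 = 275/3.

91.67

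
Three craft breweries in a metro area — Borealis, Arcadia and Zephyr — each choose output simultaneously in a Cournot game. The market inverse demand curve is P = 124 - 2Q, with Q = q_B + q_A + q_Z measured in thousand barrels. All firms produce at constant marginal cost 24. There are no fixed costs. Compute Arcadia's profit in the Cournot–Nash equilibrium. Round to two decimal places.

A representative firm's profit is π_i = q_i(124 - 2Q) - 24q_i.
Setting ∂π_i/∂q_i = 0 with rivals' quantities fixed: 100 - 4q_i - 2·Σ_{j≠i} q_j = 0.
By symmetry each firm produces the same amount; substituting Σ_{j≠i} q_j = 2q_i yields q_i = 100/8 = 25/2.
Price P = 124 - 2·(75/2) = 49.
Arcadia's profit: (49 - 24)·(25/2) = 625/2.

312.50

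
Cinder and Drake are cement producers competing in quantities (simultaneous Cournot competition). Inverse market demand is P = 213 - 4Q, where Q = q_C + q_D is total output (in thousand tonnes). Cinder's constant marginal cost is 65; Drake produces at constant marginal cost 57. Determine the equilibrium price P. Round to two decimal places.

Cinder's profit: π_C = (213 - 4Q)q_C - (65q_C). Setting ∂π_C/∂q_C = 0: 148 - 8q_C - 4(q_D) = 0.
Drake's first-order condition: 156 - 8q_D - 4(q_C) = 0.
So q_C = (148 - 4q_D)/8 and q_D = (156 - 4q_C)/8.
Substituting one into the other gives q_C = 35/3 and q_D = 41/3.
Total output Q = 76/3, so price P = 213 - 4·(76/3) = 335/3.

111.67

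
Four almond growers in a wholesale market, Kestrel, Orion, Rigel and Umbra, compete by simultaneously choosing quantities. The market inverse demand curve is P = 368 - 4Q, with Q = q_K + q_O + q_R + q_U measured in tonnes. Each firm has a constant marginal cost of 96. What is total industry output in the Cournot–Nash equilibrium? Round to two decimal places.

54.40

A representative firm's profit is π_i = q_i(368 - 4Q) - 96q_i.
Setting ∂π_i/∂q_i = 0 with rivals' quantities fixed: 272 - 8q_i - 4·Σ_{j≠i} q_j = 0.
By symmetry each firm produces the same amount; substituting Σ_{j≠i} q_j = 3q_i yields q_i = 272/20 = 68/5.
Total output Q = 68/5 + 68/5 + 68/5 + 68/5 = 272/5.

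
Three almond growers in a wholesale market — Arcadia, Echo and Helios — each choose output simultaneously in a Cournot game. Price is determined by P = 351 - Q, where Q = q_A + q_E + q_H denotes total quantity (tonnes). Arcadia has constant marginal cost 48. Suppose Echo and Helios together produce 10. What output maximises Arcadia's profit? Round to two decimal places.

146.50

With rivals' combined output fixed at 10, Arcadia's profit is π_A = (351 - 10 - q_A)q_A - (48q_A) = (341 - q_A)q_A - (48q_A).
∂π_A/∂q_A = 293 - 2q_A = 0, so q_A = 293/2.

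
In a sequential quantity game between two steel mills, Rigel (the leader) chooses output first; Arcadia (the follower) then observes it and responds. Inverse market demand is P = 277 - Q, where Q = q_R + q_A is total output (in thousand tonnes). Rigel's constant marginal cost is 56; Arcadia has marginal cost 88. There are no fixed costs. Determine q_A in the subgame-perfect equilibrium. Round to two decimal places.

The follower Arcadia best-responds to any q_R: π_A = (277 - Q)q_A - 88q_A.
Setting the follower's marginal profit to zero, 189 - q_R - 2q_A = 0, i.e. q_A = (189 - q_R)/2.
Rigel substitutes q_A(q_R) into its own profit: π_R = q_R(277 - q_R - (189 - q_R)/2) - 56q_R = (365/2 - (1/2)q_R)q_R - 56q_R.
The leader's first-order condition 253/2 - q_R = 0 yields q_R = 253/2.
Then q_A = (189 - 253/2)/2 = 125/4.

31.25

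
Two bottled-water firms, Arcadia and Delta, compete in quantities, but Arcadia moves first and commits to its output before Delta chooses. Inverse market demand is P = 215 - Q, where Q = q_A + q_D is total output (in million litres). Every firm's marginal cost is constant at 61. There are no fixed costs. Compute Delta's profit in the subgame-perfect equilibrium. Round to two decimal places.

The follower Delta best-responds to any q_A: π_D = (215 - Q)q_D - 61q_D.
Follower FOC: 154 - q_A - 2q_D = 0, so q_D(q_A) = (154 - q_A)/2.
The leader anticipates this reaction. Substituting into P = 215 - Q gives P = 138 - (1/2)q_A, so π_A = (138 - (1/2)q_A)q_A - 61q_A.
Leader FOC: 77 - q_A = 0, so q_A = 77.
Then q_D = (154 - 77)/2 = 77/2.
Price P = 215 - 231/2 = 199/2.
Delta's profit: (199/2 - 61)·(77/2) = 1482.2500.

1482.25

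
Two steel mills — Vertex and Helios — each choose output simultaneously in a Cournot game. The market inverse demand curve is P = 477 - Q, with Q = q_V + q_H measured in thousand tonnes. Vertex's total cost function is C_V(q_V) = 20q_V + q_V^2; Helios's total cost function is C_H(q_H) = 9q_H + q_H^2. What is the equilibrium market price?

292

Vertex's profit: π_V = (477 - Q)q_V - (20q_V + q_V²). Setting ∂π_V/∂q_V = 0: 457 - 4q_V - (q_H) = 0.
Helios's profit: π_H = (477 - Q)q_H - (9q_H + q_H²). Setting ∂π_H/∂q_H = 0: 468 - 4q_H - (q_V) = 0.
So q_V = (457 - q_H)/4 and q_H = (468 - q_V)/4.
Solving the pair: q_V = 272/3, q_H = 283/3.
Total output Q = 185, so price P = 477 - 185 = 292.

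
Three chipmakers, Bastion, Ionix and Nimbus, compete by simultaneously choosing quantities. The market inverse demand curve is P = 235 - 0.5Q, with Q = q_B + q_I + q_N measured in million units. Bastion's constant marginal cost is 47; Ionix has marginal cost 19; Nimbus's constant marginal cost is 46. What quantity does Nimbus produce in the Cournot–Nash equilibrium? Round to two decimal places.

Bastion's profit: π_B = (235 - 0.5Q)q_B - (47q_B). Setting ∂π_B/∂q_B = 0: 188 - q_B - (1/2)(q_I + q_N) = 0.
Ionix's profit: π_I = (235 - 0.5Q)q_I - (19q_I). Setting ∂π_I/∂q_I = 0: 216 - q_I - (1/2)(q_B + q_N) = 0.
Nimbus's first-order condition: 189 - q_N - (1/2)(q_B + q_I) = 0.
Summing all 3 equations gives 593 − 2Q = 0, hence Q = 593/2.
Back-substituting: q_B = (188 − 593/4)/(1/2) = 159/2, q_I = (216 − 593/4)/(1/2) = 271/2, q_N = (189 − 593/4)/(1/2) = 163/2.

81.50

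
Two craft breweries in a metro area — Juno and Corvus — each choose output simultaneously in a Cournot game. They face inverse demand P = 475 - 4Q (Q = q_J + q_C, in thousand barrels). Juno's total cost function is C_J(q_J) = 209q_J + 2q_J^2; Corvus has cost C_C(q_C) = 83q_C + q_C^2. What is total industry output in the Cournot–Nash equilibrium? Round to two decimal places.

45.50

Juno's profit: π_J = (475 - 4Q)q_J - (209q_J + 2q_J²). Setting ∂π_J/∂q_J = 0: 266 - 12q_J - 4(q_C) = 0.
Corvus's profit: π_C = (475 - 4Q)q_C - (83q_C + q_C²). Setting ∂π_C/∂q_C = 0: 392 - 10q_C - 4(q_J) = 0.
So q_J = (266 - 4q_C)/12 and q_C = (392 - 4q_J)/10.
Substituting one into the other gives q_J = 21/2 and q_C = 35.
Total output Q = 21/2 + 35 = 91/2.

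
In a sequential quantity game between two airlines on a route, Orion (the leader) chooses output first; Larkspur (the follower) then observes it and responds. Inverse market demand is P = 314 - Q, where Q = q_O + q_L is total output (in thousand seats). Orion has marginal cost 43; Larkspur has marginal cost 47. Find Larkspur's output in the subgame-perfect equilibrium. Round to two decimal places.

64.75

Solve by backward induction. Given q_O, the follower Larkspur maximises π_L = (314 - q_O - q_L)q_L - 47q_L.
∂π_L/∂q_L = 267 - q_O - 2q_L = 0 gives the reaction function q_L = (267 - q_O)/2.
The leader anticipates this reaction. Substituting into P = 314 - Q gives P = 361/2 - (1/2)q_O, so π_O = (361/2 - (1/2)q_O)q_O - 43q_O.
Maximising: ∂π_O/∂q_O = 275/2 - q_O = 0, giving q_O = 275/2.
Then q_L = (267 - 275/2)/2 = 259/4.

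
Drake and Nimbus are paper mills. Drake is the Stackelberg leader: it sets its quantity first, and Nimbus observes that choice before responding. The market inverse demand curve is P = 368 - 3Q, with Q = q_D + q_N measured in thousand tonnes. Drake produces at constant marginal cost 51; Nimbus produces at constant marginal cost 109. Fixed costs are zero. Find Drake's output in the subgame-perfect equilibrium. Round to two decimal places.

62.50

Solve by backward induction. Given q_D, the follower Nimbus maximises π_N = (368 - 3q_D - 3q_N)q_N - 109q_N.
∂π_N/∂q_N = 259 - 3q_D - 6q_N = 0 gives the reaction function q_N = (259 - 3q_D)/6.
Drake substitutes q_N(q_D) into its own profit: π_D = q_D(368 - 3q_D - (259 - 3q_D)/2) - 51q_D = (477/2 - (3/2)q_D)q_D - 51q_D.
Leader FOC: 375/2 - 3q_D = 0, so q_D = 125/2.
Then q_N = (259 - 3·(125/2))/6 = 143/12.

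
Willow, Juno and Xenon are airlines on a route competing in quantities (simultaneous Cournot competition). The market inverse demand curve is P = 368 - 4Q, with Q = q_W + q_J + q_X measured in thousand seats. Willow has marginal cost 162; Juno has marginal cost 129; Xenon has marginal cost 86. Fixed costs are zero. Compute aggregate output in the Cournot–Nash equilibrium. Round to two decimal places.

45.44

Willow's profit: π_W = (368 - 4Q)q_W - (162q_W). Setting ∂π_W/∂q_W = 0: 206 - 8q_W - 4(q_J + q_X) = 0.
Juno's first-order condition: 239 - 8q_J - 4(q_W + q_X) = 0.
Xenon's profit: π_X = (368 - 4Q)q_X - (86q_X). Setting ∂π_X/∂q_X = 0: 282 - 8q_X - 4(q_W + q_J) = 0.
Adding the 3 first-order conditions: 727 − 16Q = 0, so Q = 727/16.
Back-substituting: q_W = (206 − 727/4)/4 = 97/16, q_J = (239 − 727/4)/4 = 229/16, q_X = (282 − 727/4)/4 = 401/16.
Total output Q = 97/16 + 229/16 + 401/16 = 727/16.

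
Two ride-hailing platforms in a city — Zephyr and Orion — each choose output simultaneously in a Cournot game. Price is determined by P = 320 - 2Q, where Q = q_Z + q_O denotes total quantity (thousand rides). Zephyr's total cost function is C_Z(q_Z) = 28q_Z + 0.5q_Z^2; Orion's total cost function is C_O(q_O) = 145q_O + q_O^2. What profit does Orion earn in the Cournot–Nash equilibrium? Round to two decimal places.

Zephyr's profit: π_Z = (320 - 2Q)q_Z - (28q_Z + (1/2)q_Z²). Setting ∂π_Z/∂q_Z = 0: 292 - 5q_Z - 2(q_O) = 0.
Orion's first-order condition: 175 - 6q_O - 2(q_Z) = 0.
Best responses: q_Z = (292 - 2q_O)/5, q_O = (175 - 2q_Z)/6.
Solving the pair: q_Z = 701/13, q_O = 291/26.
Price P = 320 - 2·(1693/26) = 189.7692.
Orion's profit: 189.7692·(291/26) - 145·(291/26) - (291/26)² = 375.8033.

375.80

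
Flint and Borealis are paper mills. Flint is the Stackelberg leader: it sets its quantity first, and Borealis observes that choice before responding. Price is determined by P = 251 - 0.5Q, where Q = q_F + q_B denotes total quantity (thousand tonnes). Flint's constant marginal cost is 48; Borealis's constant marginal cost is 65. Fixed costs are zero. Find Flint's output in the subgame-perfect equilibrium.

Solve by backward induction. Given q_F, the follower Borealis maximises π_B = (251 - (1/2)q_F - (1/2)q_B)q_B - 65q_B.
Follower FOC: 186 - (1/2)q_F - q_B = 0, so q_B(q_F) = (186 - (1/2)q_F).
Flint substitutes q_B(q_F) into its own profit: π_F = q_F(251 - (1/2)q_F - (186 - (1/2)q_F)/2) - 48q_F = (158 - (1/4)q_F)q_F - 48q_F.
Maximising: ∂π_F/∂q_F = 110 - (1/2)q_F = 0, giving q_F = 220.
Then q_B = (186 - (1/2)·220) = 76.

220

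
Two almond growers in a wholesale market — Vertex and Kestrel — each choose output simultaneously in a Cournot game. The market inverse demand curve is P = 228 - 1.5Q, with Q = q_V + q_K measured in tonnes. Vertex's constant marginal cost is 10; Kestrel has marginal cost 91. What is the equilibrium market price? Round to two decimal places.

109.67

Vertex's profit: π_V = (228 - 1.5Q)q_V - (10q_V). Setting ∂π_V/∂q_V = 0: 218 - 3q_V - (3/2)(q_K) = 0.
Kestrel's profit: π_K = (228 - 1.5Q)q_K - (91q_K). Setting ∂π_K/∂q_K = 0: 137 - 3q_K - (3/2)(q_V) = 0.
Best responses: q_V = (218 - (3/2)q_K)/3, q_K = (137 - (3/2)q_V)/3.
Substituting one into the other gives q_V = 598/9 and q_K = 112/9.
Total output Q = 710/9, so price P = 228 - (3/2)·(710/9) = 329/3.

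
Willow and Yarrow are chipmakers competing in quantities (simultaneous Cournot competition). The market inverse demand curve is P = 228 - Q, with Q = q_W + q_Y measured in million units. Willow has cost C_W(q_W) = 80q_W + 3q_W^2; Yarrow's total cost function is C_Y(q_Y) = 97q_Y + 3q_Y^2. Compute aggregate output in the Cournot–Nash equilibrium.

31

Willow's profit: π_W = (228 - Q)q_W - (80q_W + 3q_W²). Setting ∂π_W/∂q_W = 0: 148 - 8q_W - (q_Y) = 0.
Yarrow's profit: π_Y = (228 - Q)q_Y - (97q_Y + 3q_Y²). Setting ∂π_Y/∂q_Y = 0: 131 - 8q_Y - (q_W) = 0.
So q_W = (148 - q_Y)/8 and q_Y = (131 - q_W)/8.
Substituting one into the other gives q_W = 117/7 and q_Y = 100/7.
Total output Q = 117/7 + 100/7 = 31.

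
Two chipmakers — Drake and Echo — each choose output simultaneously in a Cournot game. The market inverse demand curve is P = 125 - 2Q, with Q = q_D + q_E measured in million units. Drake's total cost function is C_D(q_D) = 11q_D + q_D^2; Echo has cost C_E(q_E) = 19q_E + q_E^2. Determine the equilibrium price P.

70

Drake's profit: π_D = (125 - 2Q)q_D - (11q_D + q_D²). Setting ∂π_D/∂q_D = 0: 114 - 6q_D - 2(q_E) = 0.
Echo's first-order condition: 106 - 6q_E - 2(q_D) = 0.
Rearranging gives the reaction functions q_D = (114 - 2q_E)/6 and q_E = (106 - 2q_D)/6.
Solving the pair: q_D = 59/4, q_E = 51/4.
Total output Q = 55/2, so price P = 125 - 2·(55/2) = 70.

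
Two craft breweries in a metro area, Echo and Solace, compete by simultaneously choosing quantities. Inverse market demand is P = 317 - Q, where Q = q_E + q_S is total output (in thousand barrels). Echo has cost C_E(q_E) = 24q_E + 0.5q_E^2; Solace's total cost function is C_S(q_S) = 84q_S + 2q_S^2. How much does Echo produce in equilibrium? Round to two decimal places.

Echo's profit: π_E = (317 - Q)q_E - (24q_E + (1/2)q_E²). Setting ∂π_E/∂q_E = 0: 293 - 3q_E - (q_S) = 0.
Solace's first-order condition: 233 - 6q_S - (q_E) = 0.
So q_E = (293 - q_S)/3 and q_S = (233 - q_E)/6.
Substituting one into the other gives q_E = 1525/17 and q_S = 406/17.

89.71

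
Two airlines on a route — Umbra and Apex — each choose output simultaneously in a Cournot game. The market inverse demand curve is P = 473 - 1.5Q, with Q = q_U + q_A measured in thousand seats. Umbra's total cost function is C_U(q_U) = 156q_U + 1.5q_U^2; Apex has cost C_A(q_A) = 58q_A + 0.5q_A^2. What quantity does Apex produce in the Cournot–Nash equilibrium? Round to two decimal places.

92.62

Umbra's profit: π_U = (473 - 1.5Q)q_U - (156q_U + (3/2)q_U²). Setting ∂π_U/∂q_U = 0: 317 - 6q_U - (3/2)(q_A) = 0.
Apex's first-order condition: 415 - 4q_A - (3/2)(q_U) = 0.
So q_U = (317 - (3/2)q_A)/6 and q_A = (415 - (3/2)q_U)/4.
Solving the pair: q_U = 29.6782, q_A = 92.6207.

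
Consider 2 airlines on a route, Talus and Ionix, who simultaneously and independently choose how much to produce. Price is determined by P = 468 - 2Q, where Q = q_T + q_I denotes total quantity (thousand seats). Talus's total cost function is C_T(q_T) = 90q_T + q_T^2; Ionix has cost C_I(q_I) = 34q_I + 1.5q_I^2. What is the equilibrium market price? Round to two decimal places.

277.16

Talus's profit: π_T = (468 - 2Q)q_T - (90q_T + q_T²). Setting ∂π_T/∂q_T = 0: 378 - 6q_T - 2(q_I) = 0.
Ionix's profit: π_I = (468 - 2Q)q_I - (34q_I + (3/2)q_I²). Setting ∂π_I/∂q_I = 0: 434 - 7q_I - 2(q_T) = 0.
Rearranging gives the reaction functions q_T = (378 - 2q_I)/6 and q_I = (434 - 2q_T)/7.
Solving the pair: q_T = 889/19, q_I = 924/19.
Total output Q = 1813/19, so price P = 468 - 2·(1813/19) = 277.1579.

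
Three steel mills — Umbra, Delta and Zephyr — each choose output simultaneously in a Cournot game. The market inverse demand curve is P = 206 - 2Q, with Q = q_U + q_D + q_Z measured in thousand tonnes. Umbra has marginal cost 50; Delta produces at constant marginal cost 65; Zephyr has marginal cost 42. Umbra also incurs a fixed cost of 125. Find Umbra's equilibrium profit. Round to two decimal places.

Umbra's profit: π_U = (206 - 2Q)q_U - (50q_U). Setting ∂π_U/∂q_U = 0: 156 - 4q_U - 2(q_D + q_Z) = 0.
Delta's profit: π_D = (206 - 2Q)q_D - (65q_D). Setting ∂π_D/∂q_D = 0: 141 - 4q_D - 2(q_U + q_Z) = 0.
Zephyr's first-order condition: 164 - 4q_Z - 2(q_U + q_D) = 0.
Adding the 3 conditions: 461 − 4Q − 4Q = 0, i.e. Q = 461/8.
Back-substituting: q_U = (156 − 461/4)/2 = 163/8, q_D = (141 − 461/4)/2 = 103/8, q_Z = (164 − 461/4)/2 = 195/8.
Price P = 206 - 2·(461/8) = 363/4.
Umbra's profit: (363/4 - 50)·(163/8) - 125 = 705.2813.

705.28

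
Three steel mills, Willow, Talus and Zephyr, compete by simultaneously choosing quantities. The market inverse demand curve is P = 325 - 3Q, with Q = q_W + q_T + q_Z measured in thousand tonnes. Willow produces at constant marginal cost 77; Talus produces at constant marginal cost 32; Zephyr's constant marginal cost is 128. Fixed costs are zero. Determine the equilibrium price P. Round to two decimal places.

Willow's profit: π_W = (325 - 3Q)q_W - (77q_W). Setting ∂π_W/∂q_W = 0: 248 - 6q_W - 3(q_T + q_Z) = 0.
Talus's profit: π_T = (325 - 3Q)q_T - (32q_T). Setting ∂π_T/∂q_T = 0: 293 - 6q_T - 3(q_W + q_Z) = 0.
Zephyr's profit: π_Z = (325 - 3Q)q_Z - (128q_Z). Setting ∂π_Z/∂q_Z = 0: 197 - 6q_Z - 3(q_W + q_T) = 0.
Adding the 3 conditions: 738 − 6Q − 6Q = 0, i.e. Q = 123/2.
Back-substituting: q_W = (248 − 369/2)/3 = 127/6, q_T = (293 − 369/2)/3 = 217/6, q_Z = (197 − 369/2)/3 = 25/6.
Total output Q = 123/2, so price P = 325 - 3·(123/2) = 281/2.

140.50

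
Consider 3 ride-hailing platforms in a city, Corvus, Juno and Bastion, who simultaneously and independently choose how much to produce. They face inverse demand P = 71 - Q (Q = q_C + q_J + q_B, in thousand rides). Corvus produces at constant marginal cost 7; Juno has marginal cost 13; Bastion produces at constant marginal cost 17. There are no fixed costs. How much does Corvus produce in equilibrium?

Corvus's profit: π_C = (71 - Q)q_C - (7q_C). Setting ∂π_C/∂q_C = 0: 64 - 2q_C - (q_J + q_B) = 0.
Juno's first-order condition: 58 - 2q_J - (q_C + q_B) = 0.
Bastion's first-order condition: 54 - 2q_B - (q_C + q_J) = 0.
Adding the 3 first-order conditions: 176 − 4Q = 0, so Q = 44.
Back-substituting: q_C = (64 − 44) = 20, q_J = (58 − 44) = 14, q_B = (54 − 44) = 10.

20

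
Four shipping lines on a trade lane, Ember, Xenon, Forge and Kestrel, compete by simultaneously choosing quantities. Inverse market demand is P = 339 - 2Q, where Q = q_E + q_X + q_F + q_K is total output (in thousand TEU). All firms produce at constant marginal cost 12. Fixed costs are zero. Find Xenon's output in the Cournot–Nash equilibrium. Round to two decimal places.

A representative firm's profit is π_i = q_i(339 - 2Q) - 12q_i.
First-order condition (treating rivals' output as given): 327 - 4q_i - 2·Σ_{j≠i} q_j = 0.
With identical firms every q_j equals q_i, so Σ_{j≠i} q_j = 3q_i and 327 = 10q_i, giving q_i = 327/10.

32.70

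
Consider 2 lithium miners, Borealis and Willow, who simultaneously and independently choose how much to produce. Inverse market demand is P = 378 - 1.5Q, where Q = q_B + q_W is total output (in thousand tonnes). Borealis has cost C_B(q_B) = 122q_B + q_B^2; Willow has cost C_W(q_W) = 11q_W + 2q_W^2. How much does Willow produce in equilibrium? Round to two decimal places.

Borealis's profit: π_B = (378 - 1.5Q)q_B - (122q_B + q_B²). Setting ∂π_B/∂q_B = 0: 256 - 5q_B - (3/2)(q_W) = 0.
Willow's profit: π_W = (378 - 1.5Q)q_W - (11q_W + 2q_W²). Setting ∂π_W/∂q_W = 0: 367 - 7q_W - (3/2)(q_B) = 0.
Best responses: q_B = (256 - (3/2)q_W)/5, q_W = (367 - (3/2)q_B)/7.
Solving the pair: q_B = 37.9084, q_W = 44.3053.

44.31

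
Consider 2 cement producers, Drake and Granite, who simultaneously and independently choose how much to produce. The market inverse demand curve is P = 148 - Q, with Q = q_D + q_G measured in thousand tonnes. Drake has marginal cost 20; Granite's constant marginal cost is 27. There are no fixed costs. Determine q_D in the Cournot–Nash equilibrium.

45

Drake's profit: π_D = (148 - Q)q_D - (20q_D). Setting ∂π_D/∂q_D = 0: 128 - 2q_D - (q_G) = 0.
Granite's first-order condition: 121 - 2q_G - (q_D) = 0.
Rearranging gives the reaction functions q_D = (128 - q_G)/2 and q_G = (121 - q_D)/2.
Solving the pair: q_D = 45, q_G = 38.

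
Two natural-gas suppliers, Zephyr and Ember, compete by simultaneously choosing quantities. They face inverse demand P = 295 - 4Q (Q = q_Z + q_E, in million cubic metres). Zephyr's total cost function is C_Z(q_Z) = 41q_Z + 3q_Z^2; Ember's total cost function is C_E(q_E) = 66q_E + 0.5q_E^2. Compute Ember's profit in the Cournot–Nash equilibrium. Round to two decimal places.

1783.67

Zephyr's profit: π_Z = (295 - 4Q)q_Z - (41q_Z + 3q_Z²). Setting ∂π_Z/∂q_Z = 0: 254 - 14q_Z - 4(q_E) = 0.
Ember's profit: π_E = (295 - 4Q)q_E - (66q_E + (1/2)q_E²). Setting ∂π_E/∂q_E = 0: 229 - 9q_E - 4(q_Z) = 0.
So q_Z = (254 - 4q_E)/14 and q_E = (229 - 4q_Z)/9.
Solving the pair: q_Z = 137/11, q_E = 219/11.
Price P = 295 - 4·(356/11) = 1821/11.
Ember's profit: (1821/11)·(219/11) - 66·(219/11) - (1/2)(219/11)² = 1783.6736.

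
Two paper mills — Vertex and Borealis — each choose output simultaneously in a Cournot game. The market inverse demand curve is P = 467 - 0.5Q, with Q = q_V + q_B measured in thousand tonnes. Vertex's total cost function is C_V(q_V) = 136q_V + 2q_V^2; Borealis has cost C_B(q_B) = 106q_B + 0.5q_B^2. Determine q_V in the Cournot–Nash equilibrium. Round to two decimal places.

Vertex's profit: π_V = (467 - 0.5Q)q_V - (136q_V + 2q_V²). Setting ∂π_V/∂q_V = 0: 331 - 5q_V - (1/2)(q_B) = 0.
Borealis's first-order condition: 361 - 2q_B - (1/2)(q_V) = 0.
Rearranging gives the reaction functions q_V = (331 - (1/2)q_B)/5 and q_B = (361 - (1/2)q_V)/2.
Substituting one into the other gives q_V = 642/13 and q_B = 168.1538.

49.38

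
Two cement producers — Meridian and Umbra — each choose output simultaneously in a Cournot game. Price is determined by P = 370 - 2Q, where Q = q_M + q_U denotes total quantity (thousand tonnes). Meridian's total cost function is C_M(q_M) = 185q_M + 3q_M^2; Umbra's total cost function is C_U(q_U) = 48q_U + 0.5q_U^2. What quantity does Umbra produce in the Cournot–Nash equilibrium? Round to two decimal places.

61.96

Meridian's profit: π_M = (370 - 2Q)q_M - (185q_M + 3q_M²). Setting ∂π_M/∂q_M = 0: 185 - 10q_M - 2(q_U) = 0.
Umbra's profit: π_U = (370 - 2Q)q_U - (48q_U + (1/2)q_U²). Setting ∂π_U/∂q_U = 0: 322 - 5q_U - 2(q_M) = 0.
Rearranging gives the reaction functions q_M = (185 - 2q_U)/10 and q_U = (322 - 2q_M)/5.
Substituting one into the other gives q_M = 281/46 and q_U = 1425/23.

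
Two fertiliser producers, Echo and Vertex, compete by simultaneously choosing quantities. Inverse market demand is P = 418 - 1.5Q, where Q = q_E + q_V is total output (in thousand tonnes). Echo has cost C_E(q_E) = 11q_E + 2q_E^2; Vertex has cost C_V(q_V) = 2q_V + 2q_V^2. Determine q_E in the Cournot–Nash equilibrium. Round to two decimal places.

Echo's profit: π_E = (418 - 1.5Q)q_E - (11q_E + 2q_E²). Setting ∂π_E/∂q_E = 0: 407 - 7q_E - (3/2)(q_V) = 0.
Vertex's first-order condition: 416 - 7q_V - (3/2)(q_E) = 0.
So q_E = (407 - (3/2)q_V)/7 and q_V = (416 - (3/2)q_E)/7.
Substituting one into the other gives q_E = 47.5936 and q_V = 49.2299.

47.59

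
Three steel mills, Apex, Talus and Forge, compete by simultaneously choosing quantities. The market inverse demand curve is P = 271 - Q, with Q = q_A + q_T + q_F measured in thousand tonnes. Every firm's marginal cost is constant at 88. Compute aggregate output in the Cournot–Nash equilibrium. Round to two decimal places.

137.25

Each firm earns π_i = (271 - Q)q_i - 88q_i.
First-order condition (treating rivals' output as given): 183 - 2q_i - Σ_{j≠i} q_j = 0.
By symmetry each firm produces the same amount; substituting Σ_{j≠i} q_j = 2q_i yields q_i = 183/4.
Total output Q = 183/4 + 183/4 + 183/4 = 549/4.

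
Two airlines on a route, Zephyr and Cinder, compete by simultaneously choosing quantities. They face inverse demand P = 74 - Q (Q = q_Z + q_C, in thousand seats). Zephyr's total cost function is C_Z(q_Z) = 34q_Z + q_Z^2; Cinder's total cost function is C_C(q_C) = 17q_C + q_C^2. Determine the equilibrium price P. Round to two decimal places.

54.60

Zephyr's profit: π_Z = (74 - Q)q_Z - (34q_Z + q_Z²). Setting ∂π_Z/∂q_Z = 0: 40 - 4q_Z - (q_C) = 0.
Cinder's first-order condition: 57 - 4q_C - (q_Z) = 0.
Best responses: q_Z = (40 - q_C)/4, q_C = (57 - q_Z)/4.
Solving the pair: q_Z = 103/15, q_C = 188/15.
Total output Q = 97/5, so price P = 74 - 97/5 = 273/5.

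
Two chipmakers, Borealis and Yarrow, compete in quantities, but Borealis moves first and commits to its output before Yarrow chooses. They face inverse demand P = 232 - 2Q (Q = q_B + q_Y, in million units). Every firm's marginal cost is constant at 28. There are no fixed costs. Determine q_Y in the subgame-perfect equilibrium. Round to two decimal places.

Solve by backward induction. Given q_B, the follower Yarrow maximises π_Y = (232 - 2q_B - 2q_Y)q_Y - 28q_Y.
Setting the follower's marginal profit to zero, 204 - 2q_B - 4q_Y = 0, i.e. q_Y = (204 - 2q_B)/4.
The leader anticipates this reaction. Substituting into P = 232 - 2Q gives P = 130 - q_B, so π_B = (130 - q_B)q_B - 28q_B.
Maximising: ∂π_B/∂q_B = 102 - 2q_B = 0, giving q_B = 51.
Then q_Y = (204 - 2·51)/4 = 51/2.

25.50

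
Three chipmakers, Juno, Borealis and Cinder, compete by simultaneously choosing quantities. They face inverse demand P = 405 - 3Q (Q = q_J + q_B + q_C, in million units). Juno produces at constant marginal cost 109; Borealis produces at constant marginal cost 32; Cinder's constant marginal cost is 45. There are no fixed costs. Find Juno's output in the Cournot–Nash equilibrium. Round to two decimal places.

Juno's profit: π_J = (405 - 3Q)q_J - (109q_J). Setting ∂π_J/∂q_J = 0: 296 - 6q_J - 3(q_B + q_C) = 0.
Borealis's first-order condition: 373 - 6q_B - 3(q_J + q_C) = 0.
Cinder's profit: π_C = (405 - 3Q)q_C - (45q_C). Setting ∂π_C/∂q_C = 0: 360 - 6q_C - 3(q_J + q_B) = 0.
Adding the 3 first-order conditions: 1029 − 12Q = 0, so Q = 343/4.
Back-substituting: q_J = (296 − 1029/4)/3 = 155/12, q_B = (373 − 1029/4)/3 = 463/12, q_C = (360 − 1029/4)/3 = 137/4.

12.92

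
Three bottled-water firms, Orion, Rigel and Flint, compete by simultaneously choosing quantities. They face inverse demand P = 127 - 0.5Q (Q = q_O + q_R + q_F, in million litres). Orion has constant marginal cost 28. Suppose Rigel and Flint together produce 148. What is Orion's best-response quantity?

25

With rivals' combined output fixed at 148, Orion's profit is π_O = (127 - (1/2)·148 - (1/2)q_O)q_O - (28q_O) = (53 - (1/2)q_O)q_O - (28q_O).
∂π_O/∂q_O = 25 - q_O = 0, so q_O = 25.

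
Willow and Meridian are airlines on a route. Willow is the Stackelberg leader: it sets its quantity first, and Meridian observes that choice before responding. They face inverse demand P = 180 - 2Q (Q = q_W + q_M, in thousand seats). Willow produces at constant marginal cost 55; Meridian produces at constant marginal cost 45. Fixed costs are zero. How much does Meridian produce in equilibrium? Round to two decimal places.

19.38

Solve by backward induction. Given q_W, the follower Meridian maximises π_M = (180 - 2q_W - 2q_M)q_M - 45q_M.
Follower FOC: 135 - 2q_W - 4q_M = 0, so q_M(q_W) = (135 - 2q_W)/4.
The leader anticipates this reaction. Substituting into P = 180 - 2Q gives P = 225/2 - q_W, so π_W = (225/2 - q_W)q_W - 55q_W.
Leader FOC: 115/2 - 2q_W = 0, so q_W = 115/4.
Then q_M = (135 - 2·(115/4))/4 = 155/8.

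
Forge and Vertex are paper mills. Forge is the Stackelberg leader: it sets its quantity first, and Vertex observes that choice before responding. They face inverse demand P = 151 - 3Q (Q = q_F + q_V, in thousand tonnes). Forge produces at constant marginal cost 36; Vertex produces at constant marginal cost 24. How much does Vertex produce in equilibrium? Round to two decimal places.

12.58

Solve by backward induction. Given q_F, the follower Vertex maximises π_V = (151 - 3q_F - 3q_V)q_V - 24q_V.
Setting the follower's marginal profit to zero, 127 - 3q_F - 6q_V = 0, i.e. q_V = (127 - 3q_F)/6.
Forge substitutes q_V(q_F) into its own profit: π_F = q_F(151 - 3q_F - (127 - 3q_F)/2) - 36q_F = (175/2 - (3/2)q_F)q_F - 36q_F.
Maximising: ∂π_F/∂q_F = 103/2 - 3q_F = 0, giving q_F = 103/6.
Then q_V = (127 - 3·(103/6))/6 = 151/12.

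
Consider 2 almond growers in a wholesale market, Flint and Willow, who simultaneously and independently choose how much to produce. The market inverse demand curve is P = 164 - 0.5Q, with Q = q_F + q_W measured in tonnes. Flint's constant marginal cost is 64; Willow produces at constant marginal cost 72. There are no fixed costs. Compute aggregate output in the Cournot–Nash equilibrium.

Flint's profit: π_F = (164 - 0.5Q)q_F - (64q_F). Setting ∂π_F/∂q_F = 0: 100 - q_F - (1/2)(q_W) = 0.
Willow's profit: π_W = (164 - 0.5Q)q_W - (72q_W). Setting ∂π_W/∂q_W = 0: 92 - q_W - (1/2)(q_F) = 0.
Best responses: q_F = (100 - (1/2)q_W), q_W = (92 - (1/2)q_F).
Substituting one into the other gives q_F = 72 and q_W = 56.
Total output Q = 72 + 56 = 128.

128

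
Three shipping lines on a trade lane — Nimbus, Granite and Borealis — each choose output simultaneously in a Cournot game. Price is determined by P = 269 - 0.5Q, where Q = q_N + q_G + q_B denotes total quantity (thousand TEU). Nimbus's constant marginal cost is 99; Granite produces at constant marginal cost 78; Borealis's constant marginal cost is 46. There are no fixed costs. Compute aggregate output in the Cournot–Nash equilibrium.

292

Nimbus's profit: π_N = (269 - 0.5Q)q_N - (99q_N). Setting ∂π_N/∂q_N = 0: 170 - q_N - (1/2)(q_G + q_B) = 0.
Granite's profit: π_G = (269 - 0.5Q)q_G - (78q_G). Setting ∂π_G/∂q_G = 0: 191 - q_G - (1/2)(q_N + q_B) = 0.
Borealis's first-order condition: 223 - q_B - (1/2)(q_N + q_G) = 0.
Summing all 3 equations gives 584 − 2Q = 0, hence Q = 292.
Back-substituting: q_N = (170 − 146)/(1/2) = 48, q_G = (191 − 146)/(1/2) = 90, q_B = (223 − 146)/(1/2) = 154.
Total output Q = 48 + 90 + 154 = 292.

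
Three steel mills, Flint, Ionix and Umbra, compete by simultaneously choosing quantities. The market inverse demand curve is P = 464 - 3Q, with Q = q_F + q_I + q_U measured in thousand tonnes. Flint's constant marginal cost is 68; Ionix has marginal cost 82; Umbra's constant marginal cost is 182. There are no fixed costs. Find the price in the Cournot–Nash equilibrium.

Flint's profit: π_F = (464 - 3Q)q_F - (68q_F). Setting ∂π_F/∂q_F = 0: 396 - 6q_F - 3(q_I + q_U) = 0.
Ionix's profit: π_I = (464 - 3Q)q_I - (82q_I). Setting ∂π_I/∂q_I = 0: 382 - 6q_I - 3(q_F + q_U) = 0.
Umbra's profit: π_U = (464 - 3Q)q_U - (182q_U). Setting ∂π_U/∂q_U = 0: 282 - 6q_U - 3(q_F + q_I) = 0.
Adding the 3 first-order conditions: 1060 − 12Q = 0, so Q = 265/3.
Back-substituting: q_F = (396 − 265)/3 = 131/3, q_I = (382 − 265)/3 = 39, q_U = (282 − 265)/3 = 17/3.
Total output Q = 265/3, so price P = 464 - 3·(265/3) = 199.

199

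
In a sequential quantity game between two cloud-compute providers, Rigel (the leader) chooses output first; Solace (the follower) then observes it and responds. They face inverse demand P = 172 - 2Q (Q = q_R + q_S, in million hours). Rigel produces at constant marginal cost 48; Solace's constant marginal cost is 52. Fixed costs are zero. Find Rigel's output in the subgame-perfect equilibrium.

Solve by backward induction. Given q_R, the follower Solace maximises π_S = (172 - 2q_R - 2q_S)q_S - 52q_S.
Follower FOC: 120 - 2q_R - 4q_S = 0, so q_S(q_R) = (120 - 2q_R)/4.
Rigel substitutes q_S(q_R) into its own profit: π_R = q_R(172 - 2q_R - (120 - 2q_R)/2) - 48q_R = (112 - q_R)q_R - 48q_R.
Maximising: ∂π_R/∂q_R = 64 - 2q_R = 0, giving q_R = 32.
Then q_S = (120 - 2·32)/4 = 14.

32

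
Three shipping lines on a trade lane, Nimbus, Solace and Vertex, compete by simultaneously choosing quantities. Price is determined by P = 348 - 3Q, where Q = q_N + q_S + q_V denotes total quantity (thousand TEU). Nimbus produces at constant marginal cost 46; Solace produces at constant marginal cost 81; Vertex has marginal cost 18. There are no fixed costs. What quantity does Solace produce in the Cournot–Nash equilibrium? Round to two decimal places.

14.08

Nimbus's profit: π_N = (348 - 3Q)q_N - (46q_N). Setting ∂π_N/∂q_N = 0: 302 - 6q_N - 3(q_S + q_V) = 0.
Solace's first-order condition: 267 - 6q_S - 3(q_N + q_V) = 0.
Vertex's first-order condition: 330 - 6q_V - 3(q_N + q_S) = 0.
Adding the 3 first-order conditions: 899 − 12Q = 0, so Q = 899/12.
Back-substituting: q_N = (302 − 899/4)/3 = 103/4, q_S = (267 − 899/4)/3 = 169/12, q_V = (330 − 899/4)/3 = 421/12.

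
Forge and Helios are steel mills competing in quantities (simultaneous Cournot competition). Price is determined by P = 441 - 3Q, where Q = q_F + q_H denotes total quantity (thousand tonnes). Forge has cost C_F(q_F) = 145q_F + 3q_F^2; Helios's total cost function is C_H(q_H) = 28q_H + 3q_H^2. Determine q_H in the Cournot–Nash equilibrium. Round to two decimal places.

Forge's profit: π_F = (441 - 3Q)q_F - (145q_F + 3q_F²). Setting ∂π_F/∂q_F = 0: 296 - 12q_F - 3(q_H) = 0.
Helios's profit: π_H = (441 - 3Q)q_H - (28q_H + 3q_H²). Setting ∂π_H/∂q_H = 0: 413 - 12q_H - 3(q_F) = 0.
So q_F = (296 - 3q_H)/12 and q_H = (413 - 3q_F)/12.
Substituting one into the other gives q_F = 257/15 and q_H = 452/15.

30.13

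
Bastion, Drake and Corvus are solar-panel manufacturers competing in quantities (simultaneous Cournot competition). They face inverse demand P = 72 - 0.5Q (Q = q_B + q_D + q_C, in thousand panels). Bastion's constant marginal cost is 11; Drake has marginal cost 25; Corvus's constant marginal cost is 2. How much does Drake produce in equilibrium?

5

Bastion's profit: π_B = (72 - 0.5Q)q_B - (11q_B). Setting ∂π_B/∂q_B = 0: 61 - q_B - (1/2)(q_D + q_C) = 0.
Drake's profit: π_D = (72 - 0.5Q)q_D - (25q_D). Setting ∂π_D/∂q_D = 0: 47 - q_D - (1/2)(q_B + q_C) = 0.
Corvus's profit: π_C = (72 - 0.5Q)q_C - (2q_C). Setting ∂π_C/∂q_C = 0: 70 - q_C - (1/2)(q_B + q_D) = 0.
Adding the 3 conditions: 178 − Q − Q = 0, i.e. Q = 89.
Back-substituting: q_B = (61 − 89/2)/(1/2) = 33, q_D = (47 − 89/2)/(1/2) = 5, q_C = (70 − 89/2)/(1/2) = 51.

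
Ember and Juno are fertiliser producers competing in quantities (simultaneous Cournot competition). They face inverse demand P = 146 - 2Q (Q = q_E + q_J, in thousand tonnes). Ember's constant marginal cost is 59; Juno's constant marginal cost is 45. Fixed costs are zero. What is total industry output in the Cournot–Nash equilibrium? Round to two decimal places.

31.33

Ember's profit: π_E = (146 - 2Q)q_E - (59q_E). Setting ∂π_E/∂q_E = 0: 87 - 4q_E - 2(q_J) = 0.
Juno's profit: π_J = (146 - 2Q)q_J - (45q_J). Setting ∂π_J/∂q_J = 0: 101 - 4q_J - 2(q_E) = 0.
Rearranging gives the reaction functions q_E = (87 - 2q_J)/4 and q_J = (101 - 2q_E)/4.
Substituting one into the other gives q_E = 73/6 and q_J = 115/6.
Total output Q = 73/6 + 115/6 = 94/3.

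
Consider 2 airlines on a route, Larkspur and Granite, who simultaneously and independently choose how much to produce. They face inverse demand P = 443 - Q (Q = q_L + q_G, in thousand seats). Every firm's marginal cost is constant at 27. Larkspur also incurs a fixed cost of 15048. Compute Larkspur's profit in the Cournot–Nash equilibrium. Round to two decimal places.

4180.44

Each firm earns π_i = (443 - Q)q_i - 27q_i.
First-order condition (treating rivals' output as given): 416 - 2q_i - q_j = 0.
By symmetry each firm produces the same amount; substituting q_j = q_i yields q_i = 416/3.
Price P = 443 - 832/3 = 497/3.
Larkspur's profit: (497/3 - 27)·(416/3) - 15048 = 4180.4444.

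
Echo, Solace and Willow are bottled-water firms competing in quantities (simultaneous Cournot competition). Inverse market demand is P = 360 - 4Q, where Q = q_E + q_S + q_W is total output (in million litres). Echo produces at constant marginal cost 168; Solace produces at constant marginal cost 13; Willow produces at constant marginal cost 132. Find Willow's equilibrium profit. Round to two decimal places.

Echo's profit: π_E = (360 - 4Q)q_E - (168q_E). Setting ∂π_E/∂q_E = 0: 192 - 8q_E - 4(q_S + q_W) = 0.
Solace's profit: π_S = (360 - 4Q)q_S - (13q_S). Setting ∂π_S/∂q_S = 0: 347 - 8q_S - 4(q_E + q_W) = 0.
Willow's profit: π_W = (360 - 4Q)q_W - (132q_W). Setting ∂π_W/∂q_W = 0: 228 - 8q_W - 4(q_E + q_S) = 0.
Summing all 3 equations gives 767 − 16Q = 0, hence Q = 767/16.
Back-substituting: q_E = (192 − 767/4)/4 = 1/16, q_S = (347 − 767/4)/4 = 621/16, q_W = (228 − 767/4)/4 = 145/16.
Price P = 360 - 4·(767/16) = 673/4.
Willow's profit: (673/4 - 132)·(145/16) = 328.5156.

328.52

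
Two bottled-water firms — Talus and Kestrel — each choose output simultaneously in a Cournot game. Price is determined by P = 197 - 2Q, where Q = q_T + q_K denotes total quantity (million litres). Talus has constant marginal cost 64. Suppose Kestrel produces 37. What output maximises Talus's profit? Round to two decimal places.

14.75

With the rival's output fixed at 37, Talus's profit is π_T = (197 - 2·37 - 2q_T)q_T - (64q_T) = (123 - 2q_T)q_T - (64q_T).
∂π_T/∂q_T = 59 - 4q_T = 0, so q_T = 59/4.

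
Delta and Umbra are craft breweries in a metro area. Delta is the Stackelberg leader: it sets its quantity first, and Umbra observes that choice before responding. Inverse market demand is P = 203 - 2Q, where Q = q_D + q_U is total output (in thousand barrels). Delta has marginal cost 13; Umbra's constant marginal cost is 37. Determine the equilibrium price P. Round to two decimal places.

The follower Umbra best-responds to any q_D: π_U = (203 - 2Q)q_U - 37q_U.
Setting the follower's marginal profit to zero, 166 - 2q_D - 4q_U = 0, i.e. q_U = (166 - 2q_D)/4.
Delta substitutes q_U(q_D) into its own profit: π_D = q_D(203 - 2q_D - (166 - 2q_D)/2) - 13q_D = (120 - q_D)q_D - 13q_D.
The leader's first-order condition 107 - 2q_D = 0 yields q_D = 107/2.
Then q_U = (166 - 2·(107/2))/4 = 59/4.
Total output Q = 273/4, so price P = 203 - 2·(273/4) = 133/2.

66.50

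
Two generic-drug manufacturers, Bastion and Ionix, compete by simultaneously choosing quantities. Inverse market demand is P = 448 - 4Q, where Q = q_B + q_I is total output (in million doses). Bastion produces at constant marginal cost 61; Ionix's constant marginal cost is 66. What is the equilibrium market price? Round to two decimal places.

191.67

Bastion's profit: π_B = (448 - 4Q)q_B - (61q_B). Setting ∂π_B/∂q_B = 0: 387 - 8q_B - 4(q_I) = 0.
Ionix's profit: π_I = (448 - 4Q)q_I - (66q_I). Setting ∂π_I/∂q_I = 0: 382 - 8q_I - 4(q_B) = 0.
Rearranging gives the reaction functions q_B = (387 - 4q_I)/8 and q_I = (382 - 4q_B)/8.
Solving the pair: q_B = 98/3, q_I = 377/12.
Total output Q = 769/12, so price P = 448 - 4·(769/12) = 575/3.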